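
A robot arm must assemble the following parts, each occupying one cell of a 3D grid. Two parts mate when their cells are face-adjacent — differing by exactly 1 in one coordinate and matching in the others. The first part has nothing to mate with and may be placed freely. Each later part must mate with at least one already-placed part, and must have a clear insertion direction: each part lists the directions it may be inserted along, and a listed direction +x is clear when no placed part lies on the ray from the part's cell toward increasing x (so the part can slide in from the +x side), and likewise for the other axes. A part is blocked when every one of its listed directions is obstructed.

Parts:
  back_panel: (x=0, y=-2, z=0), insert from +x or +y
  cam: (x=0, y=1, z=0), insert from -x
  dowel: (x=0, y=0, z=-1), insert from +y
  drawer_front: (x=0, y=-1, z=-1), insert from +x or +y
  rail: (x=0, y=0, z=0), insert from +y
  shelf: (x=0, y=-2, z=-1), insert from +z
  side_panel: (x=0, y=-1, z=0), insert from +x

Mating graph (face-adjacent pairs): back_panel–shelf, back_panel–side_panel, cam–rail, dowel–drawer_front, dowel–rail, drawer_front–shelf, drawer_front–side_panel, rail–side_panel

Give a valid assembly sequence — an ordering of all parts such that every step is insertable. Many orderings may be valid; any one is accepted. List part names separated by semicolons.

1. shelf@(0, -2, -1) [+z clear] — {shelf}
2. back_panel@(0, -2, 0) [+x clear] — {back_panel, shelf}
3. side_panel@(0, -1, 0) [+x clear] — {back_panel, shelf, side_panel}
4. rail@(0, 0, 0) [+y clear] — {back_panel, rail, shelf, side_panel}
5. dowel@(0, 0, -1) [+y clear] — {back_panel, dowel, rail, shelf, side_panel}
6. cam@(0, 1, 0) [-x clear] — {back_panel, cam, dowel, rail, shelf, side_panel}
7. drawer_front@(0, -1, -1) [+x clear] — {back_panel, cam, dowel, drawer_front, rail, shelf, side_panel}

shelf; back_panel; side_panel; rail; dowel; cam; drawer_front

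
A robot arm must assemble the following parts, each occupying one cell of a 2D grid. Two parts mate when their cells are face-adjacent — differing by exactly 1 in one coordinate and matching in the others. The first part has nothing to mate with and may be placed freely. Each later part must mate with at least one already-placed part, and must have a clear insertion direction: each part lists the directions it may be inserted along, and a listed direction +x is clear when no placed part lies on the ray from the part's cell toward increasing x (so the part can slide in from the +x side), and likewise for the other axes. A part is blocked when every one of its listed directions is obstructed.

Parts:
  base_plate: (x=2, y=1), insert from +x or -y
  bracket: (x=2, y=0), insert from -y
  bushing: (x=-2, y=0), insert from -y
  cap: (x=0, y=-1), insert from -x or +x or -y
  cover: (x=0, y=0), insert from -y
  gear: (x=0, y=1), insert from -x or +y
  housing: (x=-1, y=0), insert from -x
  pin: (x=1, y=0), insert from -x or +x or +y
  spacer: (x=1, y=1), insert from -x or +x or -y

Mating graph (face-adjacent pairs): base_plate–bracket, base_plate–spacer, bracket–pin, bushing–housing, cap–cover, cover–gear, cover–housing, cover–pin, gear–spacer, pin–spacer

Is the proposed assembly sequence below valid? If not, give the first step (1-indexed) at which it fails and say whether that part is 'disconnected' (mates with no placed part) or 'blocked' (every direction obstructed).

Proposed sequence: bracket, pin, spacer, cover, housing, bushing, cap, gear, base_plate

Valid

1. bracket@(2, 0) [-y clear] — {bracket}
2. pin@(1, 0) [-x clear] — {bracket, pin}
3. spacer@(1, 1) [-x clear] — {bracket, pin, spacer}
4. cover@(0, 0) [-y clear] — {bracket, cover, pin, spacer}
5. housing@(-1, 0) [-x clear] — {bracket, cover, housing, pin, spacer}
6. bushing@(-2, 0) [-y clear] — {bracket, bushing, cover, housing, pin, spacer}
7. cap@(0, -1) [-x clear] — {bracket, bushing, cap, cover, housing, pin, spacer}
8. gear@(0, 1) [-x clear] — {bracket, bushing, cap, cover, gear, housing, pin, spacer}
9. base_plate@(2, 1) [+x clear] — {base_plate, bracket, bushing, cap, cover, gear, housing, pin, spacer}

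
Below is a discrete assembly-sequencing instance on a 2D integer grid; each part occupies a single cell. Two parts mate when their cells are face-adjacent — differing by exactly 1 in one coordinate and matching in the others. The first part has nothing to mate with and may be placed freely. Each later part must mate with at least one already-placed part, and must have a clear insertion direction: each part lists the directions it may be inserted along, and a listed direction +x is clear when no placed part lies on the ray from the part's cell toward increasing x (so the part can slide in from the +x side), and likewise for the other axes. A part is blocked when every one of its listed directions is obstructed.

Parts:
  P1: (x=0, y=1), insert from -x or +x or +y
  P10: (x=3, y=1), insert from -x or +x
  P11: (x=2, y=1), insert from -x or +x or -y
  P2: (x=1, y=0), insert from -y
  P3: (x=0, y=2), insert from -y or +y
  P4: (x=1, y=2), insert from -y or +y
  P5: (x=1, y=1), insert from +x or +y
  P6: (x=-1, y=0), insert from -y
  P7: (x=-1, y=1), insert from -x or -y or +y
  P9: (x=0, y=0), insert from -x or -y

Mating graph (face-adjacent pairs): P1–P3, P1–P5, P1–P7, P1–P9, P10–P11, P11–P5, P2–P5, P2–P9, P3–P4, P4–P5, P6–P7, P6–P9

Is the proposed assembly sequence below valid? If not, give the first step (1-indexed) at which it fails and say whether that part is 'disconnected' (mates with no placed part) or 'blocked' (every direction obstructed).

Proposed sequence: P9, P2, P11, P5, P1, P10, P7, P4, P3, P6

Invalid at step 3 (disconnected)

1. P9@(0, 0) [-x clear] — {P9}
2. P2@(1, 0) [-y clear] — {P2, P9}
3. P11@(2, 1) — no placed neighbour ⇒ disconnected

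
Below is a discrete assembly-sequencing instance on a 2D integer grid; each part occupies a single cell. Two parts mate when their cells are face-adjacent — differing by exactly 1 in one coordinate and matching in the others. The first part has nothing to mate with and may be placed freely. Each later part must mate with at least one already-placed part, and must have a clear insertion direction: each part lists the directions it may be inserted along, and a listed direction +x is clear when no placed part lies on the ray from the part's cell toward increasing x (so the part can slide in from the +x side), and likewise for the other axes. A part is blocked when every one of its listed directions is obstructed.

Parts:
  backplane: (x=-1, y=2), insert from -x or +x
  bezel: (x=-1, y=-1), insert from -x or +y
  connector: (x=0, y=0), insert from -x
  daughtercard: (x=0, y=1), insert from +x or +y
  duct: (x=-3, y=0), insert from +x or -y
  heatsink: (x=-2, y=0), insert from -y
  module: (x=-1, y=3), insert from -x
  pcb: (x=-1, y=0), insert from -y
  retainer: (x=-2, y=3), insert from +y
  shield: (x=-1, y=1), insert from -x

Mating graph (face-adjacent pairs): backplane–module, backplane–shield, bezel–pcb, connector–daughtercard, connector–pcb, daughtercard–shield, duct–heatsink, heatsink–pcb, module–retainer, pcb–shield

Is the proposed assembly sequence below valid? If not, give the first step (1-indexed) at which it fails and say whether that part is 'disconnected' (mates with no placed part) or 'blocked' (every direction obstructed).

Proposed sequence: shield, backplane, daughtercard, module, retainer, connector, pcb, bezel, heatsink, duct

Valid

1. shield@(-1, 1) [-x clear] — {shield}
2. backplane@(-1, 2) [-x clear] — {backplane, shield}
3. daughtercard@(0, 1) [+x clear] — {backplane, daughtercard, shield}
4. module@(-1, 3) [-x clear] — {backplane, daughtercard, module, shield}
5. retainer@(-2, 3) [+y clear] — {backplane, daughtercard, module, retainer, shield}
6. connector@(0, 0) [-x clear] — {backplane, connector, daughtercard, module, retainer, shield}
7. pcb@(-1, 0) [-y clear] — {backplane, connector, daughtercard, module, pcb, retainer, shield}
8. bezel@(-1, -1) [-x clear] — {backplane, bezel, connector, daughtercard, module, pcb, retainer, shield}
9. heatsink@(-2, 0) [-y clear] — {backplane, bezel, connector, daughtercard, heatsink, module, pcb, retainer, shield}
10. duct@(-3, 0) [-y clear] — {backplane, bezel, connector, daughtercard, duct, heatsink, module, pcb, retainer, shield}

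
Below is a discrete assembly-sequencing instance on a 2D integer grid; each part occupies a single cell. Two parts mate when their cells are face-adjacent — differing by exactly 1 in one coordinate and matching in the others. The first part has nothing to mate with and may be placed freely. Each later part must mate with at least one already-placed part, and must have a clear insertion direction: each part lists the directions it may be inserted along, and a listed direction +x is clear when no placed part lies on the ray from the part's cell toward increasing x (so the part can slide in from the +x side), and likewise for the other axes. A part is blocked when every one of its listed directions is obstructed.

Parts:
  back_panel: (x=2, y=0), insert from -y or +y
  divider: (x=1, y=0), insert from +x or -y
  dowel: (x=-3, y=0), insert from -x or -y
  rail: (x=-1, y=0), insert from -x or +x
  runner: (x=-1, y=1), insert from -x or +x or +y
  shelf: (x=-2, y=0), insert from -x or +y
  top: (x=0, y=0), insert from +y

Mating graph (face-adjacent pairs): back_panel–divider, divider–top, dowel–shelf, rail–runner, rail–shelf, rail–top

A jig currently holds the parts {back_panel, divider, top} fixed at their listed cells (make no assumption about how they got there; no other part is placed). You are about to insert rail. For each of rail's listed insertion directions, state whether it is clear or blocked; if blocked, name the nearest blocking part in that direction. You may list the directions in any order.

-x: ray from rail(-1, 0) has no placed part ⇒ clear
+x: nearest on ray is top@(0, 0) ⇒ blocked

+x: blocked by top; -x: clear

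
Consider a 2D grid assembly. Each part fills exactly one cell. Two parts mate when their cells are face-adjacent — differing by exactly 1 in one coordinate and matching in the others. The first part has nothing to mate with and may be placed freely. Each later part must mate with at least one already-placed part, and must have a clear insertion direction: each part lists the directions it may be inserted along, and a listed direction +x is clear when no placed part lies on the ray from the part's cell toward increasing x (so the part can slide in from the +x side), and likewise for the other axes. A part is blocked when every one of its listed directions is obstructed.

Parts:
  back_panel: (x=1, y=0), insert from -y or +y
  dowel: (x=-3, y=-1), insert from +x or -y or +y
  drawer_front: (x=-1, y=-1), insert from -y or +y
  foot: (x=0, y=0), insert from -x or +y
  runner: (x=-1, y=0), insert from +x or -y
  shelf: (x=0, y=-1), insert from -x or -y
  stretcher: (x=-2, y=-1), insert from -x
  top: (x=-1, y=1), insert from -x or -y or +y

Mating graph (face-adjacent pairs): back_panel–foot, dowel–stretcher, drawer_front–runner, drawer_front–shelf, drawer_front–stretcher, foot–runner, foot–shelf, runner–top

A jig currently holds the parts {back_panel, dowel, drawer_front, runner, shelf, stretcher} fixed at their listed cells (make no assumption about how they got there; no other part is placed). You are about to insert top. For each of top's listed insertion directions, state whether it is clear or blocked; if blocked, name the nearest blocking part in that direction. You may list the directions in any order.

+y: clear; -x: clear; -y: blocked by runner

-x: ray from top(-1, 1) has no placed part ⇒ clear
-y: nearest on ray is runner@(-1, 0) ⇒ blocked
+y: ray from top(-1, 1) has no placed part ⇒ clear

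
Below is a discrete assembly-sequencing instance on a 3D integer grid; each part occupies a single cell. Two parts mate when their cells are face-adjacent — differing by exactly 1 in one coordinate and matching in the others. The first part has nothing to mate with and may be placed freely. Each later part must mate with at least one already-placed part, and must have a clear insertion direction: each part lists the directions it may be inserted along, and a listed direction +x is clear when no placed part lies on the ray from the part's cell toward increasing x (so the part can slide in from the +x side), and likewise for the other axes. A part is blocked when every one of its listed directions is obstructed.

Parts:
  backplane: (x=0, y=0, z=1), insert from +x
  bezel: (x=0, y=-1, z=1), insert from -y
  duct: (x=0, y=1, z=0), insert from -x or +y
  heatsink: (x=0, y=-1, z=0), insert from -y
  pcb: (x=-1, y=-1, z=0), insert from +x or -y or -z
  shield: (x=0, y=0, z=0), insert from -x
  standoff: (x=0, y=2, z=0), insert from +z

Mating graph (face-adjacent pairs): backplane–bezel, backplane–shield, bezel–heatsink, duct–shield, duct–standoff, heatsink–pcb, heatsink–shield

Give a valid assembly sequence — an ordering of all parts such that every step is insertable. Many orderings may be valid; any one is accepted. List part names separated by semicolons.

1. standoff@(0, 2, 0) [+z clear] — {standoff}
2. duct@(0, 1, 0) [-x clear] — {duct, standoff}
3. shield@(0, 0, 0) [-x clear] — {duct, shield, standoff}
4. heatsink@(0, -1, 0) [-y clear] — {duct, heatsink, shield, standoff}
5. backplane@(0, 0, 1) [+x clear] — {backplane, duct, heatsink, shield, standoff}
6. pcb@(-1, -1, 0) [-y clear] — {backplane, duct, heatsink, pcb, shield, standoff}
7. bezel@(0, -1, 1) [-y clear] — {backplane, bezel, duct, heatsink, pcb, shield, standoff}

standoff; duct; shield; heatsink; backplane; pcb; bezel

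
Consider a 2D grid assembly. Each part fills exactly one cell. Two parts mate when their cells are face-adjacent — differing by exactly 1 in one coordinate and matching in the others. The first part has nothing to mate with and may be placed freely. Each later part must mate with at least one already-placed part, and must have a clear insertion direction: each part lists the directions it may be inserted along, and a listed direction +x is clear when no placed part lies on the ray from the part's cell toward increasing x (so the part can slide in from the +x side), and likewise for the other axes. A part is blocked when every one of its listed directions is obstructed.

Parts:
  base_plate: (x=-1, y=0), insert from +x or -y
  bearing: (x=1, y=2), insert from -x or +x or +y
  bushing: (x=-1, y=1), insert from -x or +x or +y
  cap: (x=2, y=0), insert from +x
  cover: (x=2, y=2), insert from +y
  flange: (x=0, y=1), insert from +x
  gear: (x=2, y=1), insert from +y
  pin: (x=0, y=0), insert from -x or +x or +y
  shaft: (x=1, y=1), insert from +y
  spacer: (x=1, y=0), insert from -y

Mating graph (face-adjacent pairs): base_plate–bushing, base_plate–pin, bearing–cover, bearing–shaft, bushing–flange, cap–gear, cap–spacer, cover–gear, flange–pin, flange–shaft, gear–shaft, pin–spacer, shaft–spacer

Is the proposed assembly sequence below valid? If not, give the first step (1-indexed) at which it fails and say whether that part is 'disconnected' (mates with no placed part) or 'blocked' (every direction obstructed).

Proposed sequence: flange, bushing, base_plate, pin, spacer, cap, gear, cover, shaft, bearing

Valid

1. flange@(0, 1) [+x clear] — {flange}
2. bushing@(-1, 1) [-x clear] — {bushing, flange}
3. base_plate@(-1, 0) [+x clear] — {base_plate, bushing, flange}
4. pin@(0, 0) [+x clear] — {base_plate, bushing, flange, pin}
5. spacer@(1, 0) [-y clear] — {base_plate, bushing, flange, pin, spacer}
6. cap@(2, 0) [+x clear] — {base_plate, bushing, cap, flange, pin, spacer}
7. gear@(2, 1) [+y clear] — {base_plate, bushing, cap, flange, gear, pin, spacer}
8. cover@(2, 2) [+y clear] — {base_plate, bushing, cap, cover, flange, gear, pin, spacer}
9. shaft@(1, 1) [+y clear] — {base_plate, bushing, cap, cover, flange, gear, pin, shaft, spacer}
10. bearing@(1, 2) [-x clear] — {base_plate, bearing, bushing, cap, cover, flange, gear, pin, shaft, spacer}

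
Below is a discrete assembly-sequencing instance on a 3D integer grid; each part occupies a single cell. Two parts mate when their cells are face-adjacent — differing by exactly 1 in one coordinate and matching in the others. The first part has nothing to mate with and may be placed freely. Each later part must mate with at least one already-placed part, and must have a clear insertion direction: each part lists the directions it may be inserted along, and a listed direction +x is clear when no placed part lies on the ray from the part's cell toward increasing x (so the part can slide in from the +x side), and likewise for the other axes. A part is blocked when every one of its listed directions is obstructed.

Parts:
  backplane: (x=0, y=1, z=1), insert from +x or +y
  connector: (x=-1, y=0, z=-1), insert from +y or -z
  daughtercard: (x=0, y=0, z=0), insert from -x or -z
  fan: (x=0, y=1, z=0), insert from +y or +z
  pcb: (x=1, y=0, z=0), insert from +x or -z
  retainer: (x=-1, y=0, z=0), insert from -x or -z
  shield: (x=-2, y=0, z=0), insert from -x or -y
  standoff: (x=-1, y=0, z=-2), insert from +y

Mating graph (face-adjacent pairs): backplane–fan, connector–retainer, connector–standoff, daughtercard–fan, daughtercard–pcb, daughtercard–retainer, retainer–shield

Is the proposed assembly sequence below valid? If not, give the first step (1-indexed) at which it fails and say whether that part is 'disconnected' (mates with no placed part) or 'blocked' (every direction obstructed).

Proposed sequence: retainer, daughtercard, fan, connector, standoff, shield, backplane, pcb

Valid

1. retainer@(-1, 0, 0) [-x clear] — {retainer}
2. daughtercard@(0, 0, 0) [-z clear] — {daughtercard, retainer}
3. fan@(0, 1, 0) [+y clear] — {daughtercard, fan, retainer}
4. connector@(-1, 0, -1) [+y clear] — {connector, daughtercard, fan, retainer}
5. standoff@(-1, 0, -2) [+y clear] — {connector, daughtercard, fan, retainer, standoff}
6. shield@(-2, 0, 0) [-x clear] — {connector, daughtercard, fan, retainer, shield, standoff}
7. backplane@(0, 1, 1) [+x clear] — {backplane, connector, daughtercard, fan, retainer, shield, standoff}
8. pcb@(1, 0, 0) [+x clear] — {backplane, connector, daughtercard, fan, pcb, retainer, shield, standoff}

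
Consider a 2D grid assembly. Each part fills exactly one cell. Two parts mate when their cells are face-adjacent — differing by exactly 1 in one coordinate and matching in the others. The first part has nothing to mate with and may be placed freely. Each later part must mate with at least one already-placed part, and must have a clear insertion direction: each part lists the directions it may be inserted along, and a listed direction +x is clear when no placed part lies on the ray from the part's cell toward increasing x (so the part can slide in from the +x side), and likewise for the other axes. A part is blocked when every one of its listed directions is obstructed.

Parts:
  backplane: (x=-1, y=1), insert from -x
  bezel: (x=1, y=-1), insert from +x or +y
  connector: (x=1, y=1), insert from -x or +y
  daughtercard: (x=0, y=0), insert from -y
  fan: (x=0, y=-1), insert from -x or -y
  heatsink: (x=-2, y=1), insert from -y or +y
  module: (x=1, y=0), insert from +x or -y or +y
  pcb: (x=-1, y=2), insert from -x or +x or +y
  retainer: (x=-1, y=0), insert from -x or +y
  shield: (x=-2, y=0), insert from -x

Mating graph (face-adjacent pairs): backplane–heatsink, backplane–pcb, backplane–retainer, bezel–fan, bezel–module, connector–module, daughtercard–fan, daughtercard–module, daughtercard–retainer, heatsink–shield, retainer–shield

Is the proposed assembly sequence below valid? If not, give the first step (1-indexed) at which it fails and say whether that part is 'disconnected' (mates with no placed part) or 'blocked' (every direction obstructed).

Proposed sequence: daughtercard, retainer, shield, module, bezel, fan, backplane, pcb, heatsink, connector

1. daughtercard@(0, 0) [-y clear] — {daughtercard}
2. retainer@(-1, 0) [-x clear] — {daughtercard, retainer}
3. shield@(-2, 0) [-x clear] — {daughtercard, retainer, shield}
4. module@(1, 0) [+x clear] — {daughtercard, module, retainer, shield}
5. bezel@(1, -1) [+x clear] — {bezel, daughtercard, module, retainer, shield}
6. fan@(0, -1) [-x clear] — {bezel, daughtercard, fan, module, retainer, shield}
7. backplane@(-1, 1) [-x clear] — {backplane, bezel, daughtercard, fan, module, retainer, shield}
8. pcb@(-1, 2) [-x clear] — {backplane, bezel, daughtercard, fan, module, pcb, retainer, shield}
9. heatsink@(-2, 1) [+y clear] — {backplane, bezel, daughtercard, fan, heatsink, module, pcb, retainer, shield}
10. connector@(1, 1) [+y clear] — {backplane, bezel, connector, daughtercard, fan, heatsink, module, pcb, retainer, shield}

Valid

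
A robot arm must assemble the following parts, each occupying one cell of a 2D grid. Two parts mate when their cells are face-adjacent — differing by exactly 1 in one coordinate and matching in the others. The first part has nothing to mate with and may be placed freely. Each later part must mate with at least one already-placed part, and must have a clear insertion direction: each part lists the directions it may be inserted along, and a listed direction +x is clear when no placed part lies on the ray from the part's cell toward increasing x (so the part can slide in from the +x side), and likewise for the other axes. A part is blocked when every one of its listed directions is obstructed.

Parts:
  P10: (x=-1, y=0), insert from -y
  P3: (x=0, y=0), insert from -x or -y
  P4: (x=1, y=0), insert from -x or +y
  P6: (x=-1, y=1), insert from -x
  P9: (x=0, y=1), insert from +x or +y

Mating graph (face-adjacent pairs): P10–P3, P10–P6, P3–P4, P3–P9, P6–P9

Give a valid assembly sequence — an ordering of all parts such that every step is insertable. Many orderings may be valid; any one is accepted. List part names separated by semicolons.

P6; P10; P9; P3; P4

1. P6@(-1, 1) [-x clear] — {P6}
2. P10@(-1, 0) [-y clear] — {P10, P6}
3. P9@(0, 1) [+x clear] — {P10, P6, P9}
4. P3@(0, 0) [-y clear] — {P10, P3, P6, P9}
5. P4@(1, 0) [+y clear] — {P10, P3, P4, P6, P9}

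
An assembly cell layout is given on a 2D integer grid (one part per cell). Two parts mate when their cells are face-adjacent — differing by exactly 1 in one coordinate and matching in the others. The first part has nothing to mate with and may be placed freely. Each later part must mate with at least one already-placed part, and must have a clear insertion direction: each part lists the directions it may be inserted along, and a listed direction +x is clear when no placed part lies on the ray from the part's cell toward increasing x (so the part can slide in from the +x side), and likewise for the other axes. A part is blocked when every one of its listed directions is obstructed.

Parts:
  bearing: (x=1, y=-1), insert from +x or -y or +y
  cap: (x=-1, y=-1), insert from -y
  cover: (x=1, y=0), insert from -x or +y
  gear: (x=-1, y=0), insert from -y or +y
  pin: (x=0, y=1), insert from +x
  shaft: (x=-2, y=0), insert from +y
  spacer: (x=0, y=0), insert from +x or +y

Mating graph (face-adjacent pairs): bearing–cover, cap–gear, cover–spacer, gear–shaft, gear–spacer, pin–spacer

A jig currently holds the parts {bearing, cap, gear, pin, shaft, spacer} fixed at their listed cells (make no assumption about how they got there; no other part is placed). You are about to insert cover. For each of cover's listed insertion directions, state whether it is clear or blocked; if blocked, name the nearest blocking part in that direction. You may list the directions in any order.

+y: clear; -x: blocked by spacer

-x: nearest on ray is spacer@(0, 0) ⇒ blocked
+y: ray from cover(1, 0) has no placed part ⇒ clear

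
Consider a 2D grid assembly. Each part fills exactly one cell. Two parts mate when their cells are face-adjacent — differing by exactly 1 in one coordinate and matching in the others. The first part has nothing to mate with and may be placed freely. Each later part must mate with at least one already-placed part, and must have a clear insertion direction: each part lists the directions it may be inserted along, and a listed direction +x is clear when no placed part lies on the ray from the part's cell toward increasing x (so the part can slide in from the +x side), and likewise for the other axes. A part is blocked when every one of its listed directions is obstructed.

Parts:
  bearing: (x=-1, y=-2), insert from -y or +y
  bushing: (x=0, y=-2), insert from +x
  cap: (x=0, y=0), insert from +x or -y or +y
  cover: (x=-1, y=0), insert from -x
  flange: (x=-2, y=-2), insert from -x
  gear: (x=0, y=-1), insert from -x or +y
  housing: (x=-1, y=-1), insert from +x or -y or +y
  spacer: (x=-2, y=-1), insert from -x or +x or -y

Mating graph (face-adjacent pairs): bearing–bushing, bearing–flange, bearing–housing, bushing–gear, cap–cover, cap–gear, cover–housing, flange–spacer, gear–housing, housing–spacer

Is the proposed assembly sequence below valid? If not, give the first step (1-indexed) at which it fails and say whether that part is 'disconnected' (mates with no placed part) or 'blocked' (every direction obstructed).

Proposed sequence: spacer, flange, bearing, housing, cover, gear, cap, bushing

1. spacer@(-2, -1) [-x clear] — {spacer}
2. flange@(-2, -2) [-x clear] — {flange, spacer}
3. bearing@(-1, -2) [-y clear] — {bearing, flange, spacer}
4. housing@(-1, -1) [+x clear] — {bearing, flange, housing, spacer}
5. cover@(-1, 0) [-x clear] — {bearing, cover, flange, housing, spacer}
6. gear@(0, -1) [+y clear] — {bearing, cover, flange, gear, housing, spacer}
7. cap@(0, 0) [+x clear] — {bearing, cap, cover, flange, gear, housing, spacer}
8. bushing@(0, -2) [+x clear] — {bearing, bushing, cap, cover, flange, gear, housing, spacer}

Valid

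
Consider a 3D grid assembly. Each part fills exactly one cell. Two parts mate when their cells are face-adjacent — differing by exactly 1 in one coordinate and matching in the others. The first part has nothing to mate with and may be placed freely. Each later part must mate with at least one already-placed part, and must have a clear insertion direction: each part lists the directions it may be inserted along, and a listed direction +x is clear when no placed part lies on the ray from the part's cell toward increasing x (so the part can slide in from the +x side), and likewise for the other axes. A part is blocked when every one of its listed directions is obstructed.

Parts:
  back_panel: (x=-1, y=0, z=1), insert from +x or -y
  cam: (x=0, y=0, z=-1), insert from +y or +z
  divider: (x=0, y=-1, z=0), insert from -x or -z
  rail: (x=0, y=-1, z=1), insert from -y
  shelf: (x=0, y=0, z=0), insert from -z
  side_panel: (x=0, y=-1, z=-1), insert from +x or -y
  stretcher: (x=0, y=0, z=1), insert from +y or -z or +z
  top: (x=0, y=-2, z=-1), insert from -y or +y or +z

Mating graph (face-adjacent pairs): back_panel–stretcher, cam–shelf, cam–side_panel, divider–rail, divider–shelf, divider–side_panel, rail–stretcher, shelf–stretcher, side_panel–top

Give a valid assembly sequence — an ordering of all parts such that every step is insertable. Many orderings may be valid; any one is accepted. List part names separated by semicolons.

1. rail@(0, -1, 1) [-y clear] — {rail}
2. divider@(0, -1, 0) [-x clear] — {divider, rail}
3. side_panel@(0, -1, -1) [+x clear] — {divider, rail, side_panel}
4. shelf@(0, 0, 0) [-z clear] — {divider, rail, shelf, side_panel}
5. cam@(0, 0, -1) [+y clear] — {cam, divider, rail, shelf, side_panel}
6. top@(0, -2, -1) [-y clear] — {cam, divider, rail, shelf, side_panel, top}
7. stretcher@(0, 0, 1) [+y clear] — {cam, divider, rail, shelf, side_panel, stretcher, top}
8. back_panel@(-1, 0, 1) [-y clear] — {back_panel, cam, divider, rail, shelf, side_panel, stretcher, top}

rail; divider; side_panel; shelf; cam; top; stretcher; back_panel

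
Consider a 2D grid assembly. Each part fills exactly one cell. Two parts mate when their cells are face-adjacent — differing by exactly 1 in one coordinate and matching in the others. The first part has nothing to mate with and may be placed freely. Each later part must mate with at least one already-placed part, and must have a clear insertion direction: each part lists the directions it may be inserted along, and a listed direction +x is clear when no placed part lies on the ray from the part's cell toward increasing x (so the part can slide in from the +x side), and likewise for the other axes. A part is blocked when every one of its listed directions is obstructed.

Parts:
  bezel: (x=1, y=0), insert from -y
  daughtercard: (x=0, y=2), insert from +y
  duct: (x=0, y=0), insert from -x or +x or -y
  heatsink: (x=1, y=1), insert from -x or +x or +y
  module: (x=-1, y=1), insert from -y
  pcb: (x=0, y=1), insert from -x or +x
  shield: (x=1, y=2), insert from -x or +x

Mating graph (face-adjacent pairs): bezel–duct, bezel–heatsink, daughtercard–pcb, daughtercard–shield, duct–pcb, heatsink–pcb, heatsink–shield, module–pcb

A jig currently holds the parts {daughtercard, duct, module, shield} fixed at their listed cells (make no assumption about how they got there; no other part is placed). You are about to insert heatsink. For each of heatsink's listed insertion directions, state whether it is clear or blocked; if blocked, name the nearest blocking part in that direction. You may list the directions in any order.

-x: nearest on ray is module@(-1, 1) ⇒ blocked
+x: ray from heatsink(1, 1) has no placed part ⇒ clear
+y: nearest on ray is shield@(1, 2) ⇒ blocked

+x: clear; +y: blocked by shield; -x: blocked by module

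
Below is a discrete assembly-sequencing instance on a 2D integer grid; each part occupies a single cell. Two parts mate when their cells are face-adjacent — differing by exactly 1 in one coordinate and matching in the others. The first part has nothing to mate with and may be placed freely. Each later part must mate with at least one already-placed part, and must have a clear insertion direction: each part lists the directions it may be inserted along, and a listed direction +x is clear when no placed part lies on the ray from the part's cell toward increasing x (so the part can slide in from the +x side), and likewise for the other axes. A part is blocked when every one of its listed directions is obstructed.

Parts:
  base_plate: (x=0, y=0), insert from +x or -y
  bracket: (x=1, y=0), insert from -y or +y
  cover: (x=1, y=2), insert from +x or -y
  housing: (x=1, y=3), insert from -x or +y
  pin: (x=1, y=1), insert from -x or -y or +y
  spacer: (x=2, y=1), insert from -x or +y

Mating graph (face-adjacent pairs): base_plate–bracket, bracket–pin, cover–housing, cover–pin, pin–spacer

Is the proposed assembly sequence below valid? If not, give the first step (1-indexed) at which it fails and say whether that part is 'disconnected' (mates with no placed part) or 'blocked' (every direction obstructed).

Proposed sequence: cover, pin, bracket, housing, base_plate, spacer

1. cover@(1, 2) [+x clear] — {cover}
2. pin@(1, 1) [-x clear] — {cover, pin}
3. bracket@(1, 0) [-y clear] — {bracket, cover, pin}
4. housing@(1, 3) [-x clear] — {bracket, cover, housing, pin}
5. base_plate@(0, 0) [-y clear] — {base_plate, bracket, cover, housing, pin}
6. spacer@(2, 1) [+y clear] — {base_plate, bracket, cover, housing, pin, spacer}

Valid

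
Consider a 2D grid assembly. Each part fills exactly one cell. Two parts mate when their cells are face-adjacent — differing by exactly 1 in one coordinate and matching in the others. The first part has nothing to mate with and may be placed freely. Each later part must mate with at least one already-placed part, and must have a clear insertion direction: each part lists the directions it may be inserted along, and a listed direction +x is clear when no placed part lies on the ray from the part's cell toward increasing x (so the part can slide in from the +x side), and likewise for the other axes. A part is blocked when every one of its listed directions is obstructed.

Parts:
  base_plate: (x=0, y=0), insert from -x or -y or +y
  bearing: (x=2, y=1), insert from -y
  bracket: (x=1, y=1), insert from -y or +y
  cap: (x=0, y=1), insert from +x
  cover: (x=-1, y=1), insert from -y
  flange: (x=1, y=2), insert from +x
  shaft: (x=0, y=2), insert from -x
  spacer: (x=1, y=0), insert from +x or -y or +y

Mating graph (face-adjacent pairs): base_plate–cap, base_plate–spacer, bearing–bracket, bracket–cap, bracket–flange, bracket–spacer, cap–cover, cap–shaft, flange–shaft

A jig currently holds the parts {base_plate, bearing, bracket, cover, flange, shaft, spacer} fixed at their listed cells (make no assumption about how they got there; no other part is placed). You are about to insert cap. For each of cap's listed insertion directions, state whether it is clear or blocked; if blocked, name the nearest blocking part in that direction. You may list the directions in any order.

+x: nearest on ray is bracket@(1, 1) ⇒ blocked

+x: blocked by bracket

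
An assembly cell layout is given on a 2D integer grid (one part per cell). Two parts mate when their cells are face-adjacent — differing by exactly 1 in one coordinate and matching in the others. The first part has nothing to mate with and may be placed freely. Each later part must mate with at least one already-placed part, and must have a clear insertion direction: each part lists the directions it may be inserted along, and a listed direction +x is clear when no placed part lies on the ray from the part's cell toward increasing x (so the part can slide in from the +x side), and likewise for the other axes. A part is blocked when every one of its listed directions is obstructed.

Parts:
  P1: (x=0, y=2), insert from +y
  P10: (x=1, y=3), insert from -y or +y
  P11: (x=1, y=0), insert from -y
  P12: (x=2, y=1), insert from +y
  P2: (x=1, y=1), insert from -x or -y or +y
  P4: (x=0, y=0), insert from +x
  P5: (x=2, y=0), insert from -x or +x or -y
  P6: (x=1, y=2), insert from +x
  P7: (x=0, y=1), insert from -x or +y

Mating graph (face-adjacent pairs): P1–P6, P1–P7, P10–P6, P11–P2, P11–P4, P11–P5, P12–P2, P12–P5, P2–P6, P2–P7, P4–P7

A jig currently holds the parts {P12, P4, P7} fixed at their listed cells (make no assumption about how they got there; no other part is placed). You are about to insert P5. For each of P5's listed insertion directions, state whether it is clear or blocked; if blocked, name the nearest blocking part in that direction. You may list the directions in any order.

-x: nearest on ray is P4@(0, 0) ⇒ blocked
+x: ray from P5(2, 0) has no placed part ⇒ clear
-y: ray from P5(2, 0) has no placed part ⇒ clear

+x: clear; -x: blocked by P4; -y: clear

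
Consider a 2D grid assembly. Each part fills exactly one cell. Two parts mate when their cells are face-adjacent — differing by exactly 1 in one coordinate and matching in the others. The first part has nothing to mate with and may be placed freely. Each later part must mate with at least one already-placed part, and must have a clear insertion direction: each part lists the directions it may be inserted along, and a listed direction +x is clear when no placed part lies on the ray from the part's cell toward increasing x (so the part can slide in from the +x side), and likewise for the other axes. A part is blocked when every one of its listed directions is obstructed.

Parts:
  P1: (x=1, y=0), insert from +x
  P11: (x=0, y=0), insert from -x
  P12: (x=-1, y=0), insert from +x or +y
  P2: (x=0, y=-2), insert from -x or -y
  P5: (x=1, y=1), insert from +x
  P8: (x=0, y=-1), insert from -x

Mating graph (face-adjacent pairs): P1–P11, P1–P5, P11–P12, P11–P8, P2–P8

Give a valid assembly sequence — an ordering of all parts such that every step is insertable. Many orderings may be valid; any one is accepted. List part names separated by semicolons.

P8; P2; P11; P12; P1; P5

1. P8@(0, -1) [-x clear] — {P8}
2. P2@(0, -2) [-x clear] — {P2, P8}
3. P11@(0, 0) [-x clear] — {P11, P2, P8}
4. P12@(-1, 0) [+y clear] — {P11, P12, P2, P8}
5. P1@(1, 0) [+x clear] — {P1, P11, P12, P2, P8}
6. P5@(1, 1) [+x clear] — {P1, P11, P12, P2, P5, P8}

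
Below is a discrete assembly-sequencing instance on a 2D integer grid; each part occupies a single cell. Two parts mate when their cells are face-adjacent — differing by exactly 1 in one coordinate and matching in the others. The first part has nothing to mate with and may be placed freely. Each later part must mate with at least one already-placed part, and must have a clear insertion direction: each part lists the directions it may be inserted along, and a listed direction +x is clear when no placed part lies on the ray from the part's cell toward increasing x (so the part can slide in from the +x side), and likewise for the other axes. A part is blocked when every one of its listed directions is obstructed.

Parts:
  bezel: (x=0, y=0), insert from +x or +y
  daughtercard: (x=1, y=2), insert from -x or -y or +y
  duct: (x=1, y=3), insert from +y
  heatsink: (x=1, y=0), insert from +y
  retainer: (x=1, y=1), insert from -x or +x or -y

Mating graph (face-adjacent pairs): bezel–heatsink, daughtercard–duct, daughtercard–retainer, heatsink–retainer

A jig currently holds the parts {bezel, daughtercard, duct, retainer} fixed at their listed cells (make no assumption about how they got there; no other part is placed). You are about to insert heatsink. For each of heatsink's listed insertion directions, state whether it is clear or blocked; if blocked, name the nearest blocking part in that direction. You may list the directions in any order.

+y: nearest on ray is retainer@(1, 1) ⇒ blocked

+y: blocked by retainer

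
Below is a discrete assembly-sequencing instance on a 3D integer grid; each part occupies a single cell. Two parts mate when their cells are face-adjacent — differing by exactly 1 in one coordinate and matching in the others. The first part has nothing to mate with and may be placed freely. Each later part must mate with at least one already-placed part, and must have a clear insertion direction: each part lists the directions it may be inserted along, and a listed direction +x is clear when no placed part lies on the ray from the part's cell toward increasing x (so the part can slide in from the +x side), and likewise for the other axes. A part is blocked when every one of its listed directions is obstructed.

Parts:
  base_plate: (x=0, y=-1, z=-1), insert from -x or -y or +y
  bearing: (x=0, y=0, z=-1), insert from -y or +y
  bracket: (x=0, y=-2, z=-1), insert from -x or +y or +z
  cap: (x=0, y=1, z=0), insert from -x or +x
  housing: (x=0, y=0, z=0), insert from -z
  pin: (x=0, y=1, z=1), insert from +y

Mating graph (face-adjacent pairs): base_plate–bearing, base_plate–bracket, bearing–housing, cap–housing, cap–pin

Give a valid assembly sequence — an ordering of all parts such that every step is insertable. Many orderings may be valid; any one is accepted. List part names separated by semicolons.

1. housing@(0, 0, 0) [-z clear] — {housing}
2. bearing@(0, 0, -1) [-y clear] — {bearing, housing}
3. cap@(0, 1, 0) [-x clear] — {bearing, cap, housing}
4. pin@(0, 1, 1) [+y clear] — {bearing, cap, housing, pin}
5. base_plate@(0, -1, -1) [-x clear] — {base_plate, bearing, cap, housing, pin}
6. bracket@(0, -2, -1) [-x clear] — {base_plate, bearing, bracket, cap, housing, pin}

housing; bearing; cap; pin; base_plate; bracket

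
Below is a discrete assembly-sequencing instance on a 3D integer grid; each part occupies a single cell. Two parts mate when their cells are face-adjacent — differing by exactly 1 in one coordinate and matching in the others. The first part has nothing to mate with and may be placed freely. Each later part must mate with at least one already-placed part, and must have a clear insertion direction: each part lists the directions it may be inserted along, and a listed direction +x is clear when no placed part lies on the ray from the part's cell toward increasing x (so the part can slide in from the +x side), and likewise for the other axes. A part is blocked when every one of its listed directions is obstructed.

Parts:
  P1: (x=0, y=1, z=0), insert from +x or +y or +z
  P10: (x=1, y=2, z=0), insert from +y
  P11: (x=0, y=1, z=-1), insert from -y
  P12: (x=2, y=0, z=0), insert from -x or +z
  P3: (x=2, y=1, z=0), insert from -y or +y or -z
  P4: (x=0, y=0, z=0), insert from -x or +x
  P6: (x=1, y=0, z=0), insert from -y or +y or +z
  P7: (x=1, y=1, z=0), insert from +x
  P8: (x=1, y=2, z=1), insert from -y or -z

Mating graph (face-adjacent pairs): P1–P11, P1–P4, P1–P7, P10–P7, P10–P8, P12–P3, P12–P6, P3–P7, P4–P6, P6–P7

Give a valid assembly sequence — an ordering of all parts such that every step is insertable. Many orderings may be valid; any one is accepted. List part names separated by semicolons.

1. P6@(1, 0, 0) [-y clear] — {P6}
2. P12@(2, 0, 0) [+z clear] — {P12, P6}
3. P4@(0, 0, 0) [-x clear] — {P12, P4, P6}
4. P1@(0, 1, 0) [+x clear] — {P1, P12, P4, P6}
5. P11@(0, 1, -1) [-y clear] — {P1, P11, P12, P4, P6}
6. P7@(1, 1, 0) [+x clear] — {P1, P11, P12, P4, P6, P7}
7. P10@(1, 2, 0) [+y clear] — {P1, P10, P11, P12, P4, P6, P7}
8. P8@(1, 2, 1) [-y clear] — {P1, P10, P11, P12, P4, P6, P7, P8}
9. P3@(2, 1, 0) [+y clear] — {P1, P10, P11, P12, P3, P4, P6, P7, P8}

P6; P12; P4; P1; P11; P7; P10; P8; P3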